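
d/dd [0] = 0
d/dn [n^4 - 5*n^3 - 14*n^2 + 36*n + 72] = 4*n^3 - 15*n^2 - 28*n + 36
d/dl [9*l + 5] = 9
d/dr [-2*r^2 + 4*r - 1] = 4 - 4*r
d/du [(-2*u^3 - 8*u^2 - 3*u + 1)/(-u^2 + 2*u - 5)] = (2*u^4 - 8*u^3 + 11*u^2 + 82*u + 13)/(u^4 - 4*u^3 + 14*u^2 - 20*u + 25)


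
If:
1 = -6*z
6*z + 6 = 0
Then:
No Solution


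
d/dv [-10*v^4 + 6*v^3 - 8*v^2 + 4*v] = -40*v^3 + 18*v^2 - 16*v + 4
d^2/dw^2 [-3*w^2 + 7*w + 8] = -6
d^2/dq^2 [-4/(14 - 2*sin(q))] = 2*(-7*sin(q) + cos(q)^2 + 1)/(sin(q) - 7)^3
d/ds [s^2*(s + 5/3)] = s*(9*s + 10)/3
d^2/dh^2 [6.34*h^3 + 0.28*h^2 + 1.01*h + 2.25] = 38.04*h + 0.56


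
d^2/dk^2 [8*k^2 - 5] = 16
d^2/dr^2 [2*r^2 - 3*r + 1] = 4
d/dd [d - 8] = 1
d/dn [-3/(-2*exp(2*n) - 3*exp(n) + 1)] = (-12*exp(n) - 9)*exp(n)/(2*exp(2*n) + 3*exp(n) - 1)^2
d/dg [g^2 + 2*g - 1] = 2*g + 2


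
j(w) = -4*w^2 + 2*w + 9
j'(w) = 2 - 8*w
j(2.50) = -11.00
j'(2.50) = -18.00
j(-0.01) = 8.98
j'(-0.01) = 2.08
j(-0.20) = 8.44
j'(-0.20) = 3.60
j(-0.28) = 8.13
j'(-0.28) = 4.24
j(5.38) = -96.02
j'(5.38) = -41.04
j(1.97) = -2.58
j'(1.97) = -13.76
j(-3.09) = -35.37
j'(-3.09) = 26.72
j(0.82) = 7.95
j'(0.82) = -4.56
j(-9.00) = -333.00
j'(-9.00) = 74.00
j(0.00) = 9.00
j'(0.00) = 2.00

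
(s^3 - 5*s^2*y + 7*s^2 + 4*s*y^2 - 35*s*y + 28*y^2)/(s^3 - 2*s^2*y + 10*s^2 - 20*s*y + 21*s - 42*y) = (-s^2 + 5*s*y - 4*y^2)/(-s^2 + 2*s*y - 3*s + 6*y)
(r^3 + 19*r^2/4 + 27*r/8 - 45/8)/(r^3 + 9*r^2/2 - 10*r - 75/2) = (4*r^2 + 9*r - 9)/(4*(r^2 + 2*r - 15))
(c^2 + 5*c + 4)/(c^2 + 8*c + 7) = (c + 4)/(c + 7)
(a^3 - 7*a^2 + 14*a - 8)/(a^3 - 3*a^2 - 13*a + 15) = (a^2 - 6*a + 8)/(a^2 - 2*a - 15)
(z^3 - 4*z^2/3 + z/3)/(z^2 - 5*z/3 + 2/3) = z*(3*z - 1)/(3*z - 2)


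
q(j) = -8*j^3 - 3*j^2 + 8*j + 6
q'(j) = -24*j^2 - 6*j + 8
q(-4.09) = 470.44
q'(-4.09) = -368.93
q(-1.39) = 10.57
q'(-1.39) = -30.03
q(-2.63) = 109.74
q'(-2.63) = -142.23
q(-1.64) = 20.10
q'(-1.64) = -46.71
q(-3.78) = 364.98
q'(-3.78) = -312.24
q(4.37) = -683.96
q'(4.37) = -476.55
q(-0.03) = 5.76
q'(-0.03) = 8.16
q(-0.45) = 2.52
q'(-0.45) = 5.84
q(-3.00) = 171.00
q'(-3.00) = -190.00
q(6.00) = -1782.00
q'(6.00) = -892.00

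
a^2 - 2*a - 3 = (a - 3)*(a + 1)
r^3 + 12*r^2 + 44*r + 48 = (r + 2)*(r + 4)*(r + 6)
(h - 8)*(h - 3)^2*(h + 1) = h^4 - 13*h^3 + 43*h^2 - 15*h - 72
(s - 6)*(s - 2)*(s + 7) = s^3 - s^2 - 44*s + 84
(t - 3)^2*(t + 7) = t^3 + t^2 - 33*t + 63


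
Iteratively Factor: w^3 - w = (w + 1)*(w^2 - w) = (w - 1)*(w + 1)*(w)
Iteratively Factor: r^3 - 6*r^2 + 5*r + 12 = (r - 4)*(r^2 - 2*r - 3) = (r - 4)*(r + 1)*(r - 3)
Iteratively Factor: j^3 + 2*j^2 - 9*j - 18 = (j + 3)*(j^2 - j - 6) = (j + 2)*(j + 3)*(j - 3)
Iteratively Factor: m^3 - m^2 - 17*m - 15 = (m - 5)*(m^2 + 4*m + 3) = (m - 5)*(m + 3)*(m + 1)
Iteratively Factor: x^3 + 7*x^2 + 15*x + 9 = (x + 3)*(x^2 + 4*x + 3) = (x + 3)^2*(x + 1)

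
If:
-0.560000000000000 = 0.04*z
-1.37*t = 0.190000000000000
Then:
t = -0.14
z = -14.00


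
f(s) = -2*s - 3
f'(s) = -2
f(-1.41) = -0.18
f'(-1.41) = -2.00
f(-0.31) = -2.38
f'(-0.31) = -2.00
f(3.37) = -9.74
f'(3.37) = -2.00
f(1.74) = -6.48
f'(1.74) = -2.00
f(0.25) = -3.50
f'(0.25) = -2.00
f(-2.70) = 2.40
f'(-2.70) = -2.00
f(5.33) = -13.66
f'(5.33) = -2.00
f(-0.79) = -1.42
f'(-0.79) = -2.00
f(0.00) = -3.00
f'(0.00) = -2.00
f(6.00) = -15.00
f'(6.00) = -2.00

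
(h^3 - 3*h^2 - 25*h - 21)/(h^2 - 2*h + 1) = (h^3 - 3*h^2 - 25*h - 21)/(h^2 - 2*h + 1)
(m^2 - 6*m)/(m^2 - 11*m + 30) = m/(m - 5)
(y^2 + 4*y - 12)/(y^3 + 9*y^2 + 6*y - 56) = (y + 6)/(y^2 + 11*y + 28)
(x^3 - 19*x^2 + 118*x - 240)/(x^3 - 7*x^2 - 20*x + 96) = (x^2 - 11*x + 30)/(x^2 + x - 12)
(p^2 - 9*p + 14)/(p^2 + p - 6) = (p - 7)/(p + 3)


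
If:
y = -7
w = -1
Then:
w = -1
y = -7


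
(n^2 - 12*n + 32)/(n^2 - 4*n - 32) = (n - 4)/(n + 4)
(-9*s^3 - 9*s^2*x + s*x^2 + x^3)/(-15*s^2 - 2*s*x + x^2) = (-3*s^2 - 2*s*x + x^2)/(-5*s + x)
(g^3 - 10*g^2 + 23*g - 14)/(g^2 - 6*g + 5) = (g^2 - 9*g + 14)/(g - 5)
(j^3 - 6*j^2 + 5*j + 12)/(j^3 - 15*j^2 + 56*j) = (j^3 - 6*j^2 + 5*j + 12)/(j*(j^2 - 15*j + 56))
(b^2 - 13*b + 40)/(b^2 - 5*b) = (b - 8)/b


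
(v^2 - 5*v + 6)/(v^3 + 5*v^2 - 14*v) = (v - 3)/(v*(v + 7))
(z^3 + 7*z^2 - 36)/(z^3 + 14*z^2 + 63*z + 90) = (z - 2)/(z + 5)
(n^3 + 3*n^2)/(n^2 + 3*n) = n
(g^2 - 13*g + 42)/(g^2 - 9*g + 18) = (g - 7)/(g - 3)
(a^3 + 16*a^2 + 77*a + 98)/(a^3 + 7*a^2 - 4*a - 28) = (a + 7)/(a - 2)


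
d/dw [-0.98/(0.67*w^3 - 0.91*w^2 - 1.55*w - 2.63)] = (1.9698*w^2 - 1.7836*w - 1.519)/(-0.67*w^3 + 0.91*w^2 + 1.55*w + 2.63)^2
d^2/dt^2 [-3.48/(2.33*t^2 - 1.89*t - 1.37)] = (-37.785144*t^2 + 30.649752*t + 3.48*(4.66*t - 1.89)*(9.32*t - 3.78) + 22.217016)/(-2.33*t^2 + 1.89*t + 1.37)^3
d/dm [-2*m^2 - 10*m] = -4*m - 10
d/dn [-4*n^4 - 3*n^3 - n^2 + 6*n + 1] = -16*n^3 - 9*n^2 - 2*n + 6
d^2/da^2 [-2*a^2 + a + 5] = -4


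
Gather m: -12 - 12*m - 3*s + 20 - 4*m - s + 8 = -16*m - 4*s + 16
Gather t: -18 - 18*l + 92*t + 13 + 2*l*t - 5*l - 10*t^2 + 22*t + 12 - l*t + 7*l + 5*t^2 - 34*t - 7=-16*l - 5*t^2 + t*(l + 80)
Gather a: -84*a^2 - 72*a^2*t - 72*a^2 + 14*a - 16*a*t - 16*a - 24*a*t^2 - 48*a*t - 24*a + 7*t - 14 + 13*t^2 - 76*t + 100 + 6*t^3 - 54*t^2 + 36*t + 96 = a^2*(-72*t - 156) + a*(-24*t^2 - 64*t - 26) + 6*t^3 - 41*t^2 - 33*t + 182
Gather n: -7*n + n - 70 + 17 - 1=-6*n - 54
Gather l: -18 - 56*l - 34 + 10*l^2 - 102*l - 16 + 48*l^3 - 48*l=48*l^3 + 10*l^2 - 206*l - 68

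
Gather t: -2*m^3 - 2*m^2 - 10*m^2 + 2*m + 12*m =-2*m^3 - 12*m^2 + 14*m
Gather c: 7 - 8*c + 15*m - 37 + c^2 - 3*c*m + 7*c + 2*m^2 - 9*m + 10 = c^2 + c*(-3*m - 1) + 2*m^2 + 6*m - 20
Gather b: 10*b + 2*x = 10*b + 2*x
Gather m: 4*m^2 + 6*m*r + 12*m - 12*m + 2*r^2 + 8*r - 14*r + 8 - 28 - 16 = 4*m^2 + 6*m*r + 2*r^2 - 6*r - 36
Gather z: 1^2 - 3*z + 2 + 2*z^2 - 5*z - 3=2*z^2 - 8*z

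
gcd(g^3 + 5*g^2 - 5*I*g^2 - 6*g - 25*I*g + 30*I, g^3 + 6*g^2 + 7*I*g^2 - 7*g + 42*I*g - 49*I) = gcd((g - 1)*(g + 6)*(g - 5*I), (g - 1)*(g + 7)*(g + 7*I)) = g - 1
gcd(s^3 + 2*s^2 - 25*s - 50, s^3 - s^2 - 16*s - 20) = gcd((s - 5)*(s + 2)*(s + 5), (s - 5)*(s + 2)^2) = s^2 - 3*s - 10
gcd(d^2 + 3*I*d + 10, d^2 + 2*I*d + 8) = d - 2*I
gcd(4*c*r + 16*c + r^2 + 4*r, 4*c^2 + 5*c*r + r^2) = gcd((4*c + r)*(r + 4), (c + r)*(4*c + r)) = 4*c + r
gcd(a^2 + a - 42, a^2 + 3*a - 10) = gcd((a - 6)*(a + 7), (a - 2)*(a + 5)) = 1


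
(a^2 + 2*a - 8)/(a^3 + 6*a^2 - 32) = 1/(a + 4)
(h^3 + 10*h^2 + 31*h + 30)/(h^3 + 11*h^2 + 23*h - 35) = (h^2 + 5*h + 6)/(h^2 + 6*h - 7)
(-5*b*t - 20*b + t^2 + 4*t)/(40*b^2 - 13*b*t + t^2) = (t + 4)/(-8*b + t)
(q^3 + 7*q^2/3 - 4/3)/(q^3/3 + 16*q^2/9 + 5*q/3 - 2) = 3*(q^2 + 3*q + 2)/(q^2 + 6*q + 9)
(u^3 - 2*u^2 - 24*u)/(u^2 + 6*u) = (u^2 - 2*u - 24)/(u + 6)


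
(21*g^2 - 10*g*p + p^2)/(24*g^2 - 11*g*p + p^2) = (-7*g + p)/(-8*g + p)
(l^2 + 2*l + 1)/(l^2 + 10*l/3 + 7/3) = 3*(l + 1)/(3*l + 7)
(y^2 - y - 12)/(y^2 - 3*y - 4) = (y + 3)/(y + 1)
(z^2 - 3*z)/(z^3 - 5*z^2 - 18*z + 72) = z/(z^2 - 2*z - 24)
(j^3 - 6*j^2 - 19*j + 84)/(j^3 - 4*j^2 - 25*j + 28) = (j - 3)/(j - 1)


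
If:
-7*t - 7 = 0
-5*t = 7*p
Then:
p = 5/7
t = -1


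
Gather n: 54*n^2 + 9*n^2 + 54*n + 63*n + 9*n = 63*n^2 + 126*n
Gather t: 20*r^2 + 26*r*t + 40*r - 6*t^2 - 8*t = 20*r^2 + 40*r - 6*t^2 + t*(26*r - 8)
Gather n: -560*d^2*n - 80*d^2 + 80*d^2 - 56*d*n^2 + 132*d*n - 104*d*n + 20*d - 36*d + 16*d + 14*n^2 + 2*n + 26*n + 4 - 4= n^2*(14 - 56*d) + n*(-560*d^2 + 28*d + 28)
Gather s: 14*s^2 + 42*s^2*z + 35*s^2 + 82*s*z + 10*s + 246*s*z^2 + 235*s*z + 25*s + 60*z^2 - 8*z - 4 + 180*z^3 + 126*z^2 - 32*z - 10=s^2*(42*z + 49) + s*(246*z^2 + 317*z + 35) + 180*z^3 + 186*z^2 - 40*z - 14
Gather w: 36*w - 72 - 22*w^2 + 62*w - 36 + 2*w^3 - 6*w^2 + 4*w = 2*w^3 - 28*w^2 + 102*w - 108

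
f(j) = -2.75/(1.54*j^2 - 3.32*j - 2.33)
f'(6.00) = 0.04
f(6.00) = -0.08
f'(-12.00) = -0.00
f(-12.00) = -0.01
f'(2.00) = 0.99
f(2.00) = 0.98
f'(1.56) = 0.29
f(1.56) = 0.73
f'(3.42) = 1.06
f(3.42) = -0.64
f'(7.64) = 0.01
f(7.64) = -0.04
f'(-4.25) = -0.03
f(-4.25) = -0.07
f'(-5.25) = -0.02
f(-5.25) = -0.05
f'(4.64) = 0.13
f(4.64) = -0.18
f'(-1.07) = -2.04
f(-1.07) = -0.92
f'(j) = -2.75*(3.32 - 3.08*j)/(1.54*j^2 - 3.32*j - 2.33)^2 = (8.47*j - 9.13)/(-1.54*j^2 + 3.32*j + 2.33)^2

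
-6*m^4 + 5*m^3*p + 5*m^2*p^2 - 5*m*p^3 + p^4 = (-3*m + p)*(-2*m + p)*(-m + p)*(m + p)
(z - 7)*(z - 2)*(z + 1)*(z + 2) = z^4 - 6*z^3 - 11*z^2 + 24*z + 28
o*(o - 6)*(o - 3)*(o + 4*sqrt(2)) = o^4 - 9*o^3 + 4*sqrt(2)*o^3 - 36*sqrt(2)*o^2 + 18*o^2 + 72*sqrt(2)*o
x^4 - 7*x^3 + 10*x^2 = x^2*(x - 5)*(x - 2)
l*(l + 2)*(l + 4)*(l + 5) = l^4 + 11*l^3 + 38*l^2 + 40*l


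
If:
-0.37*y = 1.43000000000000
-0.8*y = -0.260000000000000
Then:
No Solution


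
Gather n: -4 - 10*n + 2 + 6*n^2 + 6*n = 6*n^2 - 4*n - 2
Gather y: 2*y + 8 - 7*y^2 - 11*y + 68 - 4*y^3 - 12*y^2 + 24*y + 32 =-4*y^3 - 19*y^2 + 15*y + 108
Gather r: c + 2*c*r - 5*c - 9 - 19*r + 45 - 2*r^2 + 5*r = -4*c - 2*r^2 + r*(2*c - 14) + 36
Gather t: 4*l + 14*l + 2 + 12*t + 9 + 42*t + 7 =18*l + 54*t + 18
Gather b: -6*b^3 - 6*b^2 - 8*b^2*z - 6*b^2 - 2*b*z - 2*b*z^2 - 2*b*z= -6*b^3 + b^2*(-8*z - 12) + b*(-2*z^2 - 4*z)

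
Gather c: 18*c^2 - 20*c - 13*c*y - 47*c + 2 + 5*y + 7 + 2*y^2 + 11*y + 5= 18*c^2 + c*(-13*y - 67) + 2*y^2 + 16*y + 14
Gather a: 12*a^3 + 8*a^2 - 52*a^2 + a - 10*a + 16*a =12*a^3 - 44*a^2 + 7*a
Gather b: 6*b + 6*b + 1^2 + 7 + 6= 12*b + 14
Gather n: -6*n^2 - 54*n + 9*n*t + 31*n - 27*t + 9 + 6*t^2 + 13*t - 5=-6*n^2 + n*(9*t - 23) + 6*t^2 - 14*t + 4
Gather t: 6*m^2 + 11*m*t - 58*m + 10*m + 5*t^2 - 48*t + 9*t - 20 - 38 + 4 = 6*m^2 - 48*m + 5*t^2 + t*(11*m - 39) - 54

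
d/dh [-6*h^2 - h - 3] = -12*h - 1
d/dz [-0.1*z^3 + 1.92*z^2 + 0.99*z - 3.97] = -0.3*z^2 + 3.84*z + 0.99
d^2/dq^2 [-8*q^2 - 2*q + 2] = -16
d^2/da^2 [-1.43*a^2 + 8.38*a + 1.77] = -2.86000000000000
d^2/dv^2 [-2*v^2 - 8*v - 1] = -4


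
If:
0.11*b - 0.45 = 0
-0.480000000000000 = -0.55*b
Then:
No Solution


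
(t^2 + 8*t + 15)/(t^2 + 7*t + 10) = (t + 3)/(t + 2)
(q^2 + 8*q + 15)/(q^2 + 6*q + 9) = (q + 5)/(q + 3)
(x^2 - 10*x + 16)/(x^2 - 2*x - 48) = (x - 2)/(x + 6)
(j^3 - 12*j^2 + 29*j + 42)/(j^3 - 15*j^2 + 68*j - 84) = (j + 1)/(j - 2)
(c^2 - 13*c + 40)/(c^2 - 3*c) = (c^2 - 13*c + 40)/(c*(c - 3))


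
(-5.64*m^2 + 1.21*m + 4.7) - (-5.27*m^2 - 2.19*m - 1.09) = -0.37*m^2 + 3.4*m + 5.79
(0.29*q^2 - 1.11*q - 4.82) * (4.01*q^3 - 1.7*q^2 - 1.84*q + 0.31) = 1.1629*q^5 - 4.9441*q^4 - 17.9748*q^3 + 10.3263*q^2 + 8.5247*q - 1.4942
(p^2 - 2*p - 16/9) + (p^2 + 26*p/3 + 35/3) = 2*p^2 + 20*p/3 + 89/9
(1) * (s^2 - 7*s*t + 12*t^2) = s^2 - 7*s*t + 12*t^2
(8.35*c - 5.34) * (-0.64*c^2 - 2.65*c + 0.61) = -5.344*c^3 - 18.7099*c^2 + 19.2445*c - 3.2574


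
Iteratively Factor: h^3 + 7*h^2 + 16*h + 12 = (h + 2)*(h^2 + 5*h + 6) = (h + 2)*(h + 3)*(h + 2)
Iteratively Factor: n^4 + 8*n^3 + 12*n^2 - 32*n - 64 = (n - 2)*(n^3 + 10*n^2 + 32*n + 32) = (n - 2)*(n + 4)*(n^2 + 6*n + 8) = (n - 2)*(n + 4)^2*(n + 2)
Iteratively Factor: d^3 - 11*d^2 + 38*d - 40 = (d - 4)*(d^2 - 7*d + 10) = (d - 4)*(d - 2)*(d - 5)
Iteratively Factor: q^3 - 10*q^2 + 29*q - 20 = (q - 5)*(q^2 - 5*q + 4) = (q - 5)*(q - 4)*(q - 1)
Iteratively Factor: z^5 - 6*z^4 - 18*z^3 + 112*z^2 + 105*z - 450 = (z - 5)*(z^4 - z^3 - 23*z^2 - 3*z + 90) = (z - 5)*(z - 2)*(z^3 + z^2 - 21*z - 45) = (z - 5)*(z - 2)*(z + 3)*(z^2 - 2*z - 15) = (z - 5)^2*(z - 2)*(z + 3)*(z + 3)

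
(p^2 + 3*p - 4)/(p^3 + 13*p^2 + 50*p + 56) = (p - 1)/(p^2 + 9*p + 14)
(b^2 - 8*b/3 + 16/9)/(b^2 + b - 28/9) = (3*b - 4)/(3*b + 7)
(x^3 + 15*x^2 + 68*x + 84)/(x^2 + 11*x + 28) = (x^2 + 8*x + 12)/(x + 4)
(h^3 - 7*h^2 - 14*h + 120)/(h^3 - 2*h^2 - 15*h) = (h^2 - 2*h - 24)/(h*(h + 3))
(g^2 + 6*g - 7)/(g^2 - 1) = (g + 7)/(g + 1)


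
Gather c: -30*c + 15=15 - 30*c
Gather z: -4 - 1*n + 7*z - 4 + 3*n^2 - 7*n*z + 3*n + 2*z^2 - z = 3*n^2 + 2*n + 2*z^2 + z*(6 - 7*n) - 8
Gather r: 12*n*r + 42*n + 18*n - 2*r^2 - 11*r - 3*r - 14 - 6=60*n - 2*r^2 + r*(12*n - 14) - 20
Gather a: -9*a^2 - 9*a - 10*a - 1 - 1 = -9*a^2 - 19*a - 2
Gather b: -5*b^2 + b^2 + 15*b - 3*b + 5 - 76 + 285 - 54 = -4*b^2 + 12*b + 160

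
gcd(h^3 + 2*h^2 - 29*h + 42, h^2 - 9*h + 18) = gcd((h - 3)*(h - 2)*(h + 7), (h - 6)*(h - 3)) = h - 3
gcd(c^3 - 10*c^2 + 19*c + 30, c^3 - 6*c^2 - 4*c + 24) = c - 6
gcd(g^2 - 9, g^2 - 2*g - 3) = g - 3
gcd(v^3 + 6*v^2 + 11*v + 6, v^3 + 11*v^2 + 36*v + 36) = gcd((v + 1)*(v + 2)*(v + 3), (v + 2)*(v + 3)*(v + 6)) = v^2 + 5*v + 6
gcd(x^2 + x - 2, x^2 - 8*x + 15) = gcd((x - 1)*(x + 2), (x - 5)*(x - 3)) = 1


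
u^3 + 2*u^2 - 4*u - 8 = (u - 2)*(u + 2)^2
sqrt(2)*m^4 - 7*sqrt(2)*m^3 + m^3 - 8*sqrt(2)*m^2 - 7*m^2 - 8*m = m*(m - 8)*(m + 1)*(sqrt(2)*m + 1)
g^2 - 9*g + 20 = (g - 5)*(g - 4)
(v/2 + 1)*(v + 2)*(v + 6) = v^3/2 + 5*v^2 + 14*v + 12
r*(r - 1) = r^2 - r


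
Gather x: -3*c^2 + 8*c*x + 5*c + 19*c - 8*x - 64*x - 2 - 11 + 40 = -3*c^2 + 24*c + x*(8*c - 72) + 27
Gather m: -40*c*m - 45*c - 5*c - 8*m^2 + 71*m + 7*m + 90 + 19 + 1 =-50*c - 8*m^2 + m*(78 - 40*c) + 110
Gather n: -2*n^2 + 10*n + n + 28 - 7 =-2*n^2 + 11*n + 21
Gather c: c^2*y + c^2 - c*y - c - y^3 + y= c^2*(y + 1) + c*(-y - 1) - y^3 + y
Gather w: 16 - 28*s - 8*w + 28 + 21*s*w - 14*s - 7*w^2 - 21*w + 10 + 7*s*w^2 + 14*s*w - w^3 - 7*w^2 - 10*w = -42*s - w^3 + w^2*(7*s - 14) + w*(35*s - 39) + 54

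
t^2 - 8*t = t*(t - 8)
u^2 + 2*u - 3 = (u - 1)*(u + 3)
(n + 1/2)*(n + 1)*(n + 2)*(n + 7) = n^4 + 21*n^3/2 + 28*n^2 + 51*n/2 + 7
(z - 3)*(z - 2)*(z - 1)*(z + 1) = z^4 - 5*z^3 + 5*z^2 + 5*z - 6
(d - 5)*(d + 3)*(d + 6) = d^3 + 4*d^2 - 27*d - 90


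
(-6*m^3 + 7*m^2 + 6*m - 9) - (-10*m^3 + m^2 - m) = 4*m^3 + 6*m^2 + 7*m - 9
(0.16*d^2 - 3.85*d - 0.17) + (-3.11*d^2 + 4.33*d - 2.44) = -2.95*d^2 + 0.48*d - 2.61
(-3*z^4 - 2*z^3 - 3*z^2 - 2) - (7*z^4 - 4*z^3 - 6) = -10*z^4 + 2*z^3 - 3*z^2 + 4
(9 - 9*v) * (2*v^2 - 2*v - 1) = -18*v^3 + 36*v^2 - 9*v - 9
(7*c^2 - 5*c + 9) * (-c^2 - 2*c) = -7*c^4 - 9*c^3 + c^2 - 18*c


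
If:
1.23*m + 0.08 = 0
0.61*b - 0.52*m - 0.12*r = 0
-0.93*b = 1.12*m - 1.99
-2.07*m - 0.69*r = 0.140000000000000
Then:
No Solution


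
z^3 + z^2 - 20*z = z*(z - 4)*(z + 5)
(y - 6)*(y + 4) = y^2 - 2*y - 24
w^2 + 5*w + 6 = (w + 2)*(w + 3)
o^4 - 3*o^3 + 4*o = o*(o - 2)^2*(o + 1)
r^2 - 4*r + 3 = (r - 3)*(r - 1)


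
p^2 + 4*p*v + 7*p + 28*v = (p + 7)*(p + 4*v)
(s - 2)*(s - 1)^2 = s^3 - 4*s^2 + 5*s - 2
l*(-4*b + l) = -4*b*l + l^2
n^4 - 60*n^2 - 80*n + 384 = (n - 8)*(n - 2)*(n + 4)*(n + 6)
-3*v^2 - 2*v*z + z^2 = (-3*v + z)*(v + z)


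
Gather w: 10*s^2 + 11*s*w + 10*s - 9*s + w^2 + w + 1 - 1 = 10*s^2 + s + w^2 + w*(11*s + 1)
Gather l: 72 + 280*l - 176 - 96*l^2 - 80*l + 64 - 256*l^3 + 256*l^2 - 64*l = -256*l^3 + 160*l^2 + 136*l - 40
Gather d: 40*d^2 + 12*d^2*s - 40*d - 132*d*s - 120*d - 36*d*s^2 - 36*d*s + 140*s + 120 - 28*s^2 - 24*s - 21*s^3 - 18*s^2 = d^2*(12*s + 40) + d*(-36*s^2 - 168*s - 160) - 21*s^3 - 46*s^2 + 116*s + 120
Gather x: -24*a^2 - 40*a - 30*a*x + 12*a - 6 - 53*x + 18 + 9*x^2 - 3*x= -24*a^2 - 28*a + 9*x^2 + x*(-30*a - 56) + 12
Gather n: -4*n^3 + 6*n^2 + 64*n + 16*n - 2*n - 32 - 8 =-4*n^3 + 6*n^2 + 78*n - 40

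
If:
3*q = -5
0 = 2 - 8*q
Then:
No Solution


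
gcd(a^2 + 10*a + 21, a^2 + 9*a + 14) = a + 7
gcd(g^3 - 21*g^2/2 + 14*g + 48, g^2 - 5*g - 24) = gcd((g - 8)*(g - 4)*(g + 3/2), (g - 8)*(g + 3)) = g - 8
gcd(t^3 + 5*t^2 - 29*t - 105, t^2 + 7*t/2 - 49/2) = t + 7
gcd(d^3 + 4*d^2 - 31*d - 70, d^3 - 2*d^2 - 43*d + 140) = d^2 + 2*d - 35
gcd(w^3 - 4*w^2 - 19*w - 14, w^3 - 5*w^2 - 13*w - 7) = w^2 - 6*w - 7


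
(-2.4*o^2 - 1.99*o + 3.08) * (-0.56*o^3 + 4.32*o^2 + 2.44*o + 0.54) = 1.344*o^5 - 9.2536*o^4 - 16.1776*o^3 + 7.154*o^2 + 6.4406*o + 1.6632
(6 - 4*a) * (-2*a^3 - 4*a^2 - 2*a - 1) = 8*a^4 + 4*a^3 - 16*a^2 - 8*a - 6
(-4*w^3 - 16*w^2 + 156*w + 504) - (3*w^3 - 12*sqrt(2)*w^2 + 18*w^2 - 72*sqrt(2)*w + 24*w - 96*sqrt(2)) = -7*w^3 - 34*w^2 + 12*sqrt(2)*w^2 + 72*sqrt(2)*w + 132*w + 96*sqrt(2) + 504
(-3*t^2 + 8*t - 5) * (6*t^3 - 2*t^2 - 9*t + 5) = -18*t^5 + 54*t^4 - 19*t^3 - 77*t^2 + 85*t - 25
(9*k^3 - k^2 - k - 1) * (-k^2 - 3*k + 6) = -9*k^5 - 26*k^4 + 58*k^3 - 2*k^2 - 3*k - 6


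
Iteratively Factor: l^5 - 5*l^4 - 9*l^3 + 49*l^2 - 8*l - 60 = (l - 5)*(l^4 - 9*l^2 + 4*l + 12) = (l - 5)*(l + 1)*(l^3 - l^2 - 8*l + 12) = (l - 5)*(l + 1)*(l + 3)*(l^2 - 4*l + 4) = (l - 5)*(l - 2)*(l + 1)*(l + 3)*(l - 2)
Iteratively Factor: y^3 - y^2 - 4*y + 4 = (y - 2)*(y^2 + y - 2) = (y - 2)*(y - 1)*(y + 2)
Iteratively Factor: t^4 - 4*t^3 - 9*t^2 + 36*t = (t)*(t^3 - 4*t^2 - 9*t + 36) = t*(t - 3)*(t^2 - t - 12) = t*(t - 3)*(t + 3)*(t - 4)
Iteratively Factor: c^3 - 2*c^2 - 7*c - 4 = (c + 1)*(c^2 - 3*c - 4) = (c - 4)*(c + 1)*(c + 1)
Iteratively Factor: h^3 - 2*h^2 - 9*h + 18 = (h - 3)*(h^2 + h - 6) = (h - 3)*(h - 2)*(h + 3)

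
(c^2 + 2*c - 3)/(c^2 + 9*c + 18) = (c - 1)/(c + 6)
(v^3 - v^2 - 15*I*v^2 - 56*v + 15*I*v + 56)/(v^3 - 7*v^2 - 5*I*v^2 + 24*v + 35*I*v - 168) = (v^2 - v*(1 + 7*I) + 7*I)/(v^2 + v*(-7 + 3*I) - 21*I)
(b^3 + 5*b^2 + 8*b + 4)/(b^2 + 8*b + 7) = (b^2 + 4*b + 4)/(b + 7)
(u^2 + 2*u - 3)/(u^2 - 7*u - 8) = (-u^2 - 2*u + 3)/(-u^2 + 7*u + 8)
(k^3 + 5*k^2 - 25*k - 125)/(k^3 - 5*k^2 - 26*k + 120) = (k^2 - 25)/(k^2 - 10*k + 24)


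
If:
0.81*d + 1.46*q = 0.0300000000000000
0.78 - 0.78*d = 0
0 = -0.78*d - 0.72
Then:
No Solution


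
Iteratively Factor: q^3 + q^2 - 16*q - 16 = (q - 4)*(q^2 + 5*q + 4) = (q - 4)*(q + 4)*(q + 1)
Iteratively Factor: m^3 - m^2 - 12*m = (m)*(m^2 - m - 12) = m*(m + 3)*(m - 4)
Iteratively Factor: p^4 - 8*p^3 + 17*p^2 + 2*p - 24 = (p - 3)*(p^3 - 5*p^2 + 2*p + 8) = (p - 3)*(p + 1)*(p^2 - 6*p + 8) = (p - 3)*(p - 2)*(p + 1)*(p - 4)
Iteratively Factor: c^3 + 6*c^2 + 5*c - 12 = (c + 4)*(c^2 + 2*c - 3) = (c - 1)*(c + 4)*(c + 3)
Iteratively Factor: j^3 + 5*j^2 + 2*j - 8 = (j + 2)*(j^2 + 3*j - 4) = (j - 1)*(j + 2)*(j + 4)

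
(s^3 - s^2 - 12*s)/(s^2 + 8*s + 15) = s*(s - 4)/(s + 5)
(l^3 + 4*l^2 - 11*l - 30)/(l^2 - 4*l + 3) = (l^2 + 7*l + 10)/(l - 1)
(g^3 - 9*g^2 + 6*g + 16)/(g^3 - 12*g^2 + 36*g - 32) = (g + 1)/(g - 2)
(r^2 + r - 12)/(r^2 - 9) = (r + 4)/(r + 3)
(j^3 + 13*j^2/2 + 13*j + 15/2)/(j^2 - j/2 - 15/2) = (j^2 + 4*j + 3)/(j - 3)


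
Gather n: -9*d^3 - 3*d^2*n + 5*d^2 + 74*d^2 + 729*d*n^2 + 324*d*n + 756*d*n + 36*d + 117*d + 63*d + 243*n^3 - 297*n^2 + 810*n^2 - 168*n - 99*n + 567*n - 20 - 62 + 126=-9*d^3 + 79*d^2 + 216*d + 243*n^3 + n^2*(729*d + 513) + n*(-3*d^2 + 1080*d + 300) + 44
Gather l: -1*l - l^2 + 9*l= -l^2 + 8*l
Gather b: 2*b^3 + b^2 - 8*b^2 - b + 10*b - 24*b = 2*b^3 - 7*b^2 - 15*b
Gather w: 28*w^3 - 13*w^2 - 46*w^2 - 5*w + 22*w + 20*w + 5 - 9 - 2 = 28*w^3 - 59*w^2 + 37*w - 6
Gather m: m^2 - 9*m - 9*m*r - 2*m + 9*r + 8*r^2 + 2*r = m^2 + m*(-9*r - 11) + 8*r^2 + 11*r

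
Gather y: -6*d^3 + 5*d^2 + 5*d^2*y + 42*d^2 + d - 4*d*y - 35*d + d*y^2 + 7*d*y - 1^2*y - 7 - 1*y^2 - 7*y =-6*d^3 + 47*d^2 - 34*d + y^2*(d - 1) + y*(5*d^2 + 3*d - 8) - 7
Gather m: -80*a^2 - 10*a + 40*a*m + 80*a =-80*a^2 + 40*a*m + 70*a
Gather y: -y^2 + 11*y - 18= -y^2 + 11*y - 18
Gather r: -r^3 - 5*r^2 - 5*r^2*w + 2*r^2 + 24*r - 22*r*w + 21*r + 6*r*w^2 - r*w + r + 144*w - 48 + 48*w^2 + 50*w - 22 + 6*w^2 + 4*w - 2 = -r^3 + r^2*(-5*w - 3) + r*(6*w^2 - 23*w + 46) + 54*w^2 + 198*w - 72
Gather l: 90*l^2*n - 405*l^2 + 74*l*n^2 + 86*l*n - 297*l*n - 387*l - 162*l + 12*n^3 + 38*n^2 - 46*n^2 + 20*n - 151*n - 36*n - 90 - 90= l^2*(90*n - 405) + l*(74*n^2 - 211*n - 549) + 12*n^3 - 8*n^2 - 167*n - 180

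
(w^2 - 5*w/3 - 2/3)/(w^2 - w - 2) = (w + 1/3)/(w + 1)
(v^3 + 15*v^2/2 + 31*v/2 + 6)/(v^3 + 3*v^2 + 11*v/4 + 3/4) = 2*(v^2 + 7*v + 12)/(2*v^2 + 5*v + 3)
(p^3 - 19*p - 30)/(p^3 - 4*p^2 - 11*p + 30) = (p + 2)/(p - 2)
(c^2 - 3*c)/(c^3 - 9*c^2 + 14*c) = (c - 3)/(c^2 - 9*c + 14)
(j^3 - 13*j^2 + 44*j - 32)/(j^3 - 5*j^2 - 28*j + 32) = (j - 4)/(j + 4)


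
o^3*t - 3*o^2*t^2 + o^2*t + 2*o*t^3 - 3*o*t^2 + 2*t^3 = (o - 2*t)*(o - t)*(o*t + t)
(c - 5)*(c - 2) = c^2 - 7*c + 10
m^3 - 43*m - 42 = (m - 7)*(m + 1)*(m + 6)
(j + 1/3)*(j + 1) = j^2 + 4*j/3 + 1/3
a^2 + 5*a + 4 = (a + 1)*(a + 4)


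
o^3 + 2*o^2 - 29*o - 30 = (o - 5)*(o + 1)*(o + 6)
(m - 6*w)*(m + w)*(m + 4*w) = m^3 - m^2*w - 26*m*w^2 - 24*w^3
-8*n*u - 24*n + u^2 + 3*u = (-8*n + u)*(u + 3)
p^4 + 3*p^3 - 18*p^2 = p^2*(p - 3)*(p + 6)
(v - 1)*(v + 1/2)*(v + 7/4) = v^3 + 5*v^2/4 - 11*v/8 - 7/8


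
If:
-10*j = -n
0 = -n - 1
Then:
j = -1/10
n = -1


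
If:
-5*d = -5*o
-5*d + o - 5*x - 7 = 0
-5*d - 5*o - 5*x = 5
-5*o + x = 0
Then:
No Solution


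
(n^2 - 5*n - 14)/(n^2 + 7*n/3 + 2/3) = 3*(n - 7)/(3*n + 1)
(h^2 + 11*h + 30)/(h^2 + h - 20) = (h + 6)/(h - 4)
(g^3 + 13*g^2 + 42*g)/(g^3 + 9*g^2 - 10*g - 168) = g/(g - 4)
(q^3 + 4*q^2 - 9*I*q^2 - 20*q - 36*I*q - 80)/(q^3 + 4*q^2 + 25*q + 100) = (q - 4*I)/(q + 5*I)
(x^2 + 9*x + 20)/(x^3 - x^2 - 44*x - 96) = (x + 5)/(x^2 - 5*x - 24)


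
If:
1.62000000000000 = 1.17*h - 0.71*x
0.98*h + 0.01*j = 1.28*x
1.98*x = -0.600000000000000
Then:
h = 1.20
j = -156.46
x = -0.30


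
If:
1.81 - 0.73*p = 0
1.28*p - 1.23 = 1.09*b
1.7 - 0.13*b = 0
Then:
No Solution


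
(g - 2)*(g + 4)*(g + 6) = g^3 + 8*g^2 + 4*g - 48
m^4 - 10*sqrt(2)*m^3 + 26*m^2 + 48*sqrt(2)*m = m*(m - 8*sqrt(2))*(m - 3*sqrt(2))*(m + sqrt(2))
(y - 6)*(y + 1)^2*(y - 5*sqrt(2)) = y^4 - 5*sqrt(2)*y^3 - 4*y^3 - 11*y^2 + 20*sqrt(2)*y^2 - 6*y + 55*sqrt(2)*y + 30*sqrt(2)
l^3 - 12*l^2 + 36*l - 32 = (l - 8)*(l - 2)^2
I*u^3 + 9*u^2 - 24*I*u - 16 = (u - 4*I)^2*(I*u + 1)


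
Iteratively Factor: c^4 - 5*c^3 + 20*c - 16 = (c - 1)*(c^3 - 4*c^2 - 4*c + 16) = (c - 2)*(c - 1)*(c^2 - 2*c - 8) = (c - 4)*(c - 2)*(c - 1)*(c + 2)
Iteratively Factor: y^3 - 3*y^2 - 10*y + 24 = (y + 3)*(y^2 - 6*y + 8) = (y - 4)*(y + 3)*(y - 2)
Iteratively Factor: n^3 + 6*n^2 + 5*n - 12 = (n + 3)*(n^2 + 3*n - 4) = (n + 3)*(n + 4)*(n - 1)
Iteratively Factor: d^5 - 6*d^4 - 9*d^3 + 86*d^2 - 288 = (d + 3)*(d^4 - 9*d^3 + 18*d^2 + 32*d - 96) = (d - 4)*(d + 3)*(d^3 - 5*d^2 - 2*d + 24) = (d - 4)*(d - 3)*(d + 3)*(d^2 - 2*d - 8) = (d - 4)^2*(d - 3)*(d + 3)*(d + 2)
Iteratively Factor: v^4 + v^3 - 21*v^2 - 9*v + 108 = (v + 3)*(v^3 - 2*v^2 - 15*v + 36) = (v - 3)*(v + 3)*(v^2 + v - 12) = (v - 3)^2*(v + 3)*(v + 4)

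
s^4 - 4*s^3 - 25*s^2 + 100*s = s*(s - 5)*(s - 4)*(s + 5)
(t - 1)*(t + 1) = t^2 - 1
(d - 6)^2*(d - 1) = d^3 - 13*d^2 + 48*d - 36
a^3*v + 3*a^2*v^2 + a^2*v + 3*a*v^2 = a*(a + 3*v)*(a*v + v)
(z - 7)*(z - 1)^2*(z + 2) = z^4 - 7*z^3 - 3*z^2 + 23*z - 14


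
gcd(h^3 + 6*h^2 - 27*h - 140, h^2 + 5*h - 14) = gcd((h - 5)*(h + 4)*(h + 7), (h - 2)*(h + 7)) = h + 7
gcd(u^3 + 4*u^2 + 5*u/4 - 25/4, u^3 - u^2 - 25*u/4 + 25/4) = u^2 + 3*u/2 - 5/2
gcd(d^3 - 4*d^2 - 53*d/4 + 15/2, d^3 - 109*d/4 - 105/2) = d^2 - 7*d/2 - 15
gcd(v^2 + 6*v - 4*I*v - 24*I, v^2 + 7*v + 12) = 1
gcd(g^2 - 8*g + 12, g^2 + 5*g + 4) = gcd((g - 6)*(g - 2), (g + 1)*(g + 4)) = 1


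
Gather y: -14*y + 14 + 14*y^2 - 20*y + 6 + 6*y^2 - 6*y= 20*y^2 - 40*y + 20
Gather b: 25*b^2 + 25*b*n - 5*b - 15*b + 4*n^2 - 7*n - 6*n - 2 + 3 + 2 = 25*b^2 + b*(25*n - 20) + 4*n^2 - 13*n + 3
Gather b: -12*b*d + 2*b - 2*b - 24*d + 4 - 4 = -12*b*d - 24*d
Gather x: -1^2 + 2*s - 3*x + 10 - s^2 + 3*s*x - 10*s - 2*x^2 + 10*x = -s^2 - 8*s - 2*x^2 + x*(3*s + 7) + 9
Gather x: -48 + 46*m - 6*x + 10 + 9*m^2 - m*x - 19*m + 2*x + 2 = 9*m^2 + 27*m + x*(-m - 4) - 36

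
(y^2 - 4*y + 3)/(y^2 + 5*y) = (y^2 - 4*y + 3)/(y*(y + 5))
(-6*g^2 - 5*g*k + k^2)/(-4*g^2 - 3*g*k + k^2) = (6*g - k)/(4*g - k)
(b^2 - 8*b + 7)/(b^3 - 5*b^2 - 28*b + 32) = (b - 7)/(b^2 - 4*b - 32)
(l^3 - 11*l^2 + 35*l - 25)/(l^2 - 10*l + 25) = l - 1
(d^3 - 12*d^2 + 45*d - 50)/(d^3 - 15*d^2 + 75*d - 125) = (d - 2)/(d - 5)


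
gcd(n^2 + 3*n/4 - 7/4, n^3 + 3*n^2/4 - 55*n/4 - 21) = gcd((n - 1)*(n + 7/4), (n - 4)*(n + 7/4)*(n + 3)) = n + 7/4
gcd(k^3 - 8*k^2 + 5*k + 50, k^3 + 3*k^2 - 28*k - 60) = k^2 - 3*k - 10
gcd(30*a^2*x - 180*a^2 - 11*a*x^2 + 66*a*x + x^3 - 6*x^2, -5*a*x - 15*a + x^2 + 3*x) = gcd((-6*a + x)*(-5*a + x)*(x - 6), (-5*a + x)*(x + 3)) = -5*a + x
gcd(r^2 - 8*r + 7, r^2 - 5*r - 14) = r - 7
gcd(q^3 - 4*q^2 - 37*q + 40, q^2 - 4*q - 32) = q - 8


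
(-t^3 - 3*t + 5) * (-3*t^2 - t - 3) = 3*t^5 + t^4 + 12*t^3 - 12*t^2 + 4*t - 15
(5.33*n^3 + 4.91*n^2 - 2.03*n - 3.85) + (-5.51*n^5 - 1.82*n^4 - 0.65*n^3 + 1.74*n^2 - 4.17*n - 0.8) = -5.51*n^5 - 1.82*n^4 + 4.68*n^3 + 6.65*n^2 - 6.2*n - 4.65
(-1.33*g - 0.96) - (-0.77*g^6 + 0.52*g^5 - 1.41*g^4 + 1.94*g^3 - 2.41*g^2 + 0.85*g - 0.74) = 0.77*g^6 - 0.52*g^5 + 1.41*g^4 - 1.94*g^3 + 2.41*g^2 - 2.18*g - 0.22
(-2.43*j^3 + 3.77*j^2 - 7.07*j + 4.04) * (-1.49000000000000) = 3.6207*j^3 - 5.6173*j^2 + 10.5343*j - 6.0196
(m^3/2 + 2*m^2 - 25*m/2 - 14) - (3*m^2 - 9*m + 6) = m^3/2 - m^2 - 7*m/2 - 20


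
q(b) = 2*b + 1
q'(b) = 2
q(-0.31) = 0.38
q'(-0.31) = 2.00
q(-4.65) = -8.30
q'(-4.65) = 2.00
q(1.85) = 4.70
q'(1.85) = 2.00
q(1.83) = 4.66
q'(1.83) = 2.00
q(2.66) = 6.32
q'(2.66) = 2.00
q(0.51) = 2.02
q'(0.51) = 2.00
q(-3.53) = -6.06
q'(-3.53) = 2.00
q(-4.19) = -7.38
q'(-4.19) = 2.00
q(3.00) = 7.00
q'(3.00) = 2.00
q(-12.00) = -23.00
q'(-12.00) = 2.00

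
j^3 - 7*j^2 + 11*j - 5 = (j - 5)*(j - 1)^2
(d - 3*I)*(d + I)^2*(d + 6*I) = d^4 + 5*I*d^3 + 11*d^2 + 33*I*d - 18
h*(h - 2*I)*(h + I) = h^3 - I*h^2 + 2*h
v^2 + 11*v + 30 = (v + 5)*(v + 6)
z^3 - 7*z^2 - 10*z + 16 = (z - 8)*(z - 1)*(z + 2)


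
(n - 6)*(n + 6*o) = n^2 + 6*n*o - 6*n - 36*o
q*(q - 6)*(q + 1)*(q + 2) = q^4 - 3*q^3 - 16*q^2 - 12*q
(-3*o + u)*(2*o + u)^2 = -12*o^3 - 8*o^2*u + o*u^2 + u^3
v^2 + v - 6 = (v - 2)*(v + 3)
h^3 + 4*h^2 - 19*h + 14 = (h - 2)*(h - 1)*(h + 7)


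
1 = 1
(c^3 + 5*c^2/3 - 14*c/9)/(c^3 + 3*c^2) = (9*c^2 + 15*c - 14)/(9*c*(c + 3))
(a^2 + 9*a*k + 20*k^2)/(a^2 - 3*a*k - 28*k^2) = (a + 5*k)/(a - 7*k)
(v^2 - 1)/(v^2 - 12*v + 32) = (v^2 - 1)/(v^2 - 12*v + 32)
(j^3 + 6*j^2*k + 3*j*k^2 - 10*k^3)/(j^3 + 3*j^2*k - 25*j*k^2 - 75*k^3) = (j^2 + j*k - 2*k^2)/(j^2 - 2*j*k - 15*k^2)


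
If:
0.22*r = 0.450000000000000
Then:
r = 2.05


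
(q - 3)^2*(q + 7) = q^3 + q^2 - 33*q + 63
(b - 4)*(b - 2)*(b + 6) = b^3 - 28*b + 48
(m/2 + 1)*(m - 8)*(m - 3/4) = m^3/2 - 27*m^2/8 - 23*m/4 + 6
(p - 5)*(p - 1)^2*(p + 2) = p^4 - 5*p^3 - 3*p^2 + 17*p - 10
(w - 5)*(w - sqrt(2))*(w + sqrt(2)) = w^3 - 5*w^2 - 2*w + 10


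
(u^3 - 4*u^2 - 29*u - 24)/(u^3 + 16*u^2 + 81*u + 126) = (u^2 - 7*u - 8)/(u^2 + 13*u + 42)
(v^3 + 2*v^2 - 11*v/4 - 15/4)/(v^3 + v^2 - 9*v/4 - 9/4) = (2*v + 5)/(2*v + 3)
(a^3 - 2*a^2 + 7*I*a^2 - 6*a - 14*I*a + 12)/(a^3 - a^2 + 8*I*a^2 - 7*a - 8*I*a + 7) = (a^2 + a*(-2 + 6*I) - 12*I)/(a^2 + a*(-1 + 7*I) - 7*I)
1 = 1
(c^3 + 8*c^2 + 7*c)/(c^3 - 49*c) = (c + 1)/(c - 7)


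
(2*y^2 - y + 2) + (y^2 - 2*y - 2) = 3*y^2 - 3*y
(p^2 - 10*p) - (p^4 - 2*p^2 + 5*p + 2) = -p^4 + 3*p^2 - 15*p - 2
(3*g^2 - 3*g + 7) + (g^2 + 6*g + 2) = 4*g^2 + 3*g + 9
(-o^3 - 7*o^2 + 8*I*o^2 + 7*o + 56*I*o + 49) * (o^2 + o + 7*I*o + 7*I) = -o^5 - 8*o^4 + I*o^4 - 56*o^3 + 8*I*o^3 - 392*o^2 + 56*I*o^2 - 343*o + 392*I*o + 343*I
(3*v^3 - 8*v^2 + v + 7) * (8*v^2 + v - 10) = 24*v^5 - 61*v^4 - 30*v^3 + 137*v^2 - 3*v - 70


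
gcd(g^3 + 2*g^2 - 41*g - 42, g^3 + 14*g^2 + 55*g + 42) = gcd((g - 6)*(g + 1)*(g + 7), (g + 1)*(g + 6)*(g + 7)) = g^2 + 8*g + 7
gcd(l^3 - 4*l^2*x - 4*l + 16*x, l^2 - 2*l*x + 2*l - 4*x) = l + 2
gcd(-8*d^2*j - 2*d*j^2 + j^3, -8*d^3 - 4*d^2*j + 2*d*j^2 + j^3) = 2*d + j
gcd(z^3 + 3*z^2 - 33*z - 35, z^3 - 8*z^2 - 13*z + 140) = z - 5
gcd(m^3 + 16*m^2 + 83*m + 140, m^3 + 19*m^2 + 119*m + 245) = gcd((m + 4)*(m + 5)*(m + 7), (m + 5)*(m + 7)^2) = m^2 + 12*m + 35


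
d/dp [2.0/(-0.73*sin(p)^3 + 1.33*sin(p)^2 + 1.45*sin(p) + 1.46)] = (4.38*sin(p)^2 - 5.32*sin(p) - 2.9)*cos(p)/(-0.73*sin(p)^3 + 1.33*sin(p)^2 + 1.45*sin(p) + 1.46)^2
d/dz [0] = 0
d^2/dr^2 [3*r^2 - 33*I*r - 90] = 6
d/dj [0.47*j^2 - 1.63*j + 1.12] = 0.94*j - 1.63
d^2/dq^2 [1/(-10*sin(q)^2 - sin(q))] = (400*sin(q) + 30 - 599/sin(q) - 60/sin(q)^2 - 2/sin(q)^3)/(10*sin(q) + 1)^3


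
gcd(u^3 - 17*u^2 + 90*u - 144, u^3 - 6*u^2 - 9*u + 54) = u^2 - 9*u + 18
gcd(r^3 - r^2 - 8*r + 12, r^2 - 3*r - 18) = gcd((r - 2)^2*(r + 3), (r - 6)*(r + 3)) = r + 3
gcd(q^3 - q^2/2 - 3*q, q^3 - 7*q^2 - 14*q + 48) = q - 2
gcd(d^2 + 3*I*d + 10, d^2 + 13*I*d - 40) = d + 5*I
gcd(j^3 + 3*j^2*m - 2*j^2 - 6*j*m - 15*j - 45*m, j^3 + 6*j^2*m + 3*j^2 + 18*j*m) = j + 3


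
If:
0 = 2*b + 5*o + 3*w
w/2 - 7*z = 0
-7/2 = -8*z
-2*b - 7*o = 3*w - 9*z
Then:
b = -903/64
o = 63/32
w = 49/8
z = 7/16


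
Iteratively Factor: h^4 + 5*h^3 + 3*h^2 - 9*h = (h)*(h^3 + 5*h^2 + 3*h - 9) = h*(h - 1)*(h^2 + 6*h + 9) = h*(h - 1)*(h + 3)*(h + 3)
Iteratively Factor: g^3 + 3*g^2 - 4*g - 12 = (g + 2)*(g^2 + g - 6) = (g - 2)*(g + 2)*(g + 3)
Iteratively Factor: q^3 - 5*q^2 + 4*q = (q - 4)*(q^2 - q) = (q - 4)*(q - 1)*(q)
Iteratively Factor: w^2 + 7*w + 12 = (w + 3)*(w + 4)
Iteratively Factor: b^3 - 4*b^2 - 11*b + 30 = (b - 5)*(b^2 + b - 6) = (b - 5)*(b + 3)*(b - 2)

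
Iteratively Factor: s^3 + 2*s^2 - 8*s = (s - 2)*(s^2 + 4*s) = (s - 2)*(s + 4)*(s)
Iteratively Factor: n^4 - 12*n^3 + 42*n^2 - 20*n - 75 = (n + 1)*(n^3 - 13*n^2 + 55*n - 75) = (n - 3)*(n + 1)*(n^2 - 10*n + 25) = (n - 5)*(n - 3)*(n + 1)*(n - 5)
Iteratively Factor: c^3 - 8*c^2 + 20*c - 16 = (c - 4)*(c^2 - 4*c + 4) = (c - 4)*(c - 2)*(c - 2)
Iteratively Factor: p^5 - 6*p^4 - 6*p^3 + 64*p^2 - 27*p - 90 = (p + 3)*(p^4 - 9*p^3 + 21*p^2 + p - 30) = (p - 5)*(p + 3)*(p^3 - 4*p^2 + p + 6) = (p - 5)*(p - 3)*(p + 3)*(p^2 - p - 2) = (p - 5)*(p - 3)*(p + 1)*(p + 3)*(p - 2)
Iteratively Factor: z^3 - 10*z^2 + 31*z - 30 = (z - 3)*(z^2 - 7*z + 10) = (z - 3)*(z - 2)*(z - 5)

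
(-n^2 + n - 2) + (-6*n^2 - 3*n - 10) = -7*n^2 - 2*n - 12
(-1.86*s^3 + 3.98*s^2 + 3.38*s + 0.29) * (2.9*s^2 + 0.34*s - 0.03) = -5.394*s^5 + 10.9096*s^4 + 11.211*s^3 + 1.8708*s^2 - 0.00279999999999998*s - 0.0087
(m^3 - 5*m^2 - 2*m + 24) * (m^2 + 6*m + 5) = m^5 + m^4 - 27*m^3 - 13*m^2 + 134*m + 120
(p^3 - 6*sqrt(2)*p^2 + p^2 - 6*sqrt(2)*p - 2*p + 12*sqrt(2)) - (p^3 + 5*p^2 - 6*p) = -6*sqrt(2)*p^2 - 4*p^2 - 6*sqrt(2)*p + 4*p + 12*sqrt(2)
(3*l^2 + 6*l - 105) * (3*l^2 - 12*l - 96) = 9*l^4 - 18*l^3 - 675*l^2 + 684*l + 10080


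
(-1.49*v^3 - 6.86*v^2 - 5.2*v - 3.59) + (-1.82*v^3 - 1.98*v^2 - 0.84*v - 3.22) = -3.31*v^3 - 8.84*v^2 - 6.04*v - 6.81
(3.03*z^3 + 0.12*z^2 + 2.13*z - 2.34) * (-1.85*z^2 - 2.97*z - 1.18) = -5.6055*z^5 - 9.2211*z^4 - 7.8723*z^3 - 2.1387*z^2 + 4.4364*z + 2.7612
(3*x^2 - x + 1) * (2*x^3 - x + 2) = 6*x^5 - 2*x^4 - x^3 + 7*x^2 - 3*x + 2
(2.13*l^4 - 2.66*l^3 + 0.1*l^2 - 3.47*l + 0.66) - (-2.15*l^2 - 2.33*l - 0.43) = 2.13*l^4 - 2.66*l^3 + 2.25*l^2 - 1.14*l + 1.09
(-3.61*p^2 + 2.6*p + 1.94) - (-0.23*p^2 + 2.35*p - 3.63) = -3.38*p^2 + 0.25*p + 5.57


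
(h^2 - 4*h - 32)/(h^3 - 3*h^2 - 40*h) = (h + 4)/(h*(h + 5))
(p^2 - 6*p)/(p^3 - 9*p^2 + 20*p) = (p - 6)/(p^2 - 9*p + 20)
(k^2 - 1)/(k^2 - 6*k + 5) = (k + 1)/(k - 5)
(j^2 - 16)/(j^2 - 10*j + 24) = (j + 4)/(j - 6)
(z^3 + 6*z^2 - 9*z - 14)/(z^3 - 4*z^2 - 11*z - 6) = (z^2 + 5*z - 14)/(z^2 - 5*z - 6)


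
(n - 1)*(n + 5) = n^2 + 4*n - 5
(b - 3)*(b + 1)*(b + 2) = b^3 - 7*b - 6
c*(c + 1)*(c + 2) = c^3 + 3*c^2 + 2*c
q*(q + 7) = q^2 + 7*q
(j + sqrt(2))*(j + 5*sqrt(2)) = j^2 + 6*sqrt(2)*j + 10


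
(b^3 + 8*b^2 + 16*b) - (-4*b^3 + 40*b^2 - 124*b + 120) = 5*b^3 - 32*b^2 + 140*b - 120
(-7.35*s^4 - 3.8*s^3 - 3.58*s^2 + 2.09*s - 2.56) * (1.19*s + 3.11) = -8.7465*s^5 - 27.3805*s^4 - 16.0782*s^3 - 8.6467*s^2 + 3.4535*s - 7.9616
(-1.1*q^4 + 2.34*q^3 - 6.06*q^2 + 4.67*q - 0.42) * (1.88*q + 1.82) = -2.068*q^5 + 2.3972*q^4 - 7.134*q^3 - 2.2496*q^2 + 7.7098*q - 0.7644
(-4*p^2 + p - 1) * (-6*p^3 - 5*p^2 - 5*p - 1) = 24*p^5 + 14*p^4 + 21*p^3 + 4*p^2 + 4*p + 1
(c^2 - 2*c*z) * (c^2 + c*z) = c^4 - c^3*z - 2*c^2*z^2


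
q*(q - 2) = q^2 - 2*q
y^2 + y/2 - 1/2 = (y - 1/2)*(y + 1)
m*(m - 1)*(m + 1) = m^3 - m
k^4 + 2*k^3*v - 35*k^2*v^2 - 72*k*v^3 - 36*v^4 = (k - 6*v)*(k + v)^2*(k + 6*v)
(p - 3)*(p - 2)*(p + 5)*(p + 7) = p^4 + 7*p^3 - 19*p^2 - 103*p + 210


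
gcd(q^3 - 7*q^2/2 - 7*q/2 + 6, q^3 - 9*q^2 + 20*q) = q - 4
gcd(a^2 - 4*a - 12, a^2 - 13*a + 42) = a - 6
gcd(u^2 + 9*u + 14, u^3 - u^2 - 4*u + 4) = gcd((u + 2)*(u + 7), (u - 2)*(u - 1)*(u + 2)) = u + 2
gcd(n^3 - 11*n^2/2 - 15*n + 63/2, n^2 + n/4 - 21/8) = n - 3/2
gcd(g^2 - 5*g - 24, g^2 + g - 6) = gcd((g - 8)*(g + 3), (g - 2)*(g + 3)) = g + 3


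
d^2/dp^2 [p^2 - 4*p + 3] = 2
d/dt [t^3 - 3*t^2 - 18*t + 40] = 3*t^2 - 6*t - 18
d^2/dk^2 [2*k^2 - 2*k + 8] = 4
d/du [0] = 0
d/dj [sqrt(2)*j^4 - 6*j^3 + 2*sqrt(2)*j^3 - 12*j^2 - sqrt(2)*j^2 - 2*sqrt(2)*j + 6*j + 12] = 4*sqrt(2)*j^3 - 18*j^2 + 6*sqrt(2)*j^2 - 24*j - 2*sqrt(2)*j - 2*sqrt(2) + 6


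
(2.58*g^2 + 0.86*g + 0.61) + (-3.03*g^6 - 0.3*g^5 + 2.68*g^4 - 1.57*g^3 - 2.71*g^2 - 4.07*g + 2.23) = -3.03*g^6 - 0.3*g^5 + 2.68*g^4 - 1.57*g^3 - 0.13*g^2 - 3.21*g + 2.84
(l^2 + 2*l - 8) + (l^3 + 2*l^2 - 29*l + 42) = l^3 + 3*l^2 - 27*l + 34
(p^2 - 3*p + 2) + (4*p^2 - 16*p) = 5*p^2 - 19*p + 2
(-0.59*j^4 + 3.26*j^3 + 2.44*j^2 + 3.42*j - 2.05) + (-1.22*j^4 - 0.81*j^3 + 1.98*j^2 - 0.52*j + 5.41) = -1.81*j^4 + 2.45*j^3 + 4.42*j^2 + 2.9*j + 3.36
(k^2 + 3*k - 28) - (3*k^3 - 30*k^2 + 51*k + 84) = -3*k^3 + 31*k^2 - 48*k - 112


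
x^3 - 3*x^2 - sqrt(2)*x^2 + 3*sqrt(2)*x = x*(x - 3)*(x - sqrt(2))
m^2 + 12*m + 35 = (m + 5)*(m + 7)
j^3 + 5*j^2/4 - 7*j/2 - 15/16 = (j - 3/2)*(j + 1/4)*(j + 5/2)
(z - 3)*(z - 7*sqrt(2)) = z^2 - 7*sqrt(2)*z - 3*z + 21*sqrt(2)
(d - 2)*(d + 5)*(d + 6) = d^3 + 9*d^2 + 8*d - 60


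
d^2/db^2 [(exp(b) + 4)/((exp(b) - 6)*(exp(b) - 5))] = (exp(4*b) + 27*exp(3*b) - 312*exp(2*b) + 334*exp(b) + 2220)*exp(b)/(exp(6*b) - 33*exp(5*b) + 453*exp(4*b) - 3311*exp(3*b) + 13590*exp(2*b) - 29700*exp(b) + 27000)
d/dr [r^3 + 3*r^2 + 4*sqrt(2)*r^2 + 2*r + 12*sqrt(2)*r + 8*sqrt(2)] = 3*r^2 + 6*r + 8*sqrt(2)*r + 2 + 12*sqrt(2)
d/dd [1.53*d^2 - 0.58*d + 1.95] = 3.06*d - 0.58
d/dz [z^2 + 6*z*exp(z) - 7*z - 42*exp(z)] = 6*z*exp(z) + 2*z - 36*exp(z) - 7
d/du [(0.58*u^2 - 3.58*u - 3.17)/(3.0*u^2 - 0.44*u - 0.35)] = (10.4848*u^2 + 18.614*u - 0.1418)/(9.0*u^4 - 2.64*u^3 - 1.9064*u^2 + 0.308*u + 0.1225)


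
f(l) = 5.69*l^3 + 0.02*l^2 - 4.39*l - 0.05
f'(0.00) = -4.39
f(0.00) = -0.05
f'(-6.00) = 609.89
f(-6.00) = -1202.03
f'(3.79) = 240.96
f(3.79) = 293.36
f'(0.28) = -3.04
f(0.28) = -1.15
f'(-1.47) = 32.44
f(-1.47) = -11.63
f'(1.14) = 17.84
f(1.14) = 3.40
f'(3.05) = 154.53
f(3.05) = 148.19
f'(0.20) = -3.70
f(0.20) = -0.88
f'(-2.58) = 109.13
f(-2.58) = -86.31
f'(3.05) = 154.53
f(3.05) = 148.19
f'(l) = 17.07*l^2 + 0.04*l - 4.39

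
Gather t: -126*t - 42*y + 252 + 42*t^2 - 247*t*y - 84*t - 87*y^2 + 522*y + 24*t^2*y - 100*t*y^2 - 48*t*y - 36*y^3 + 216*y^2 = t^2*(24*y + 42) + t*(-100*y^2 - 295*y - 210) - 36*y^3 + 129*y^2 + 480*y + 252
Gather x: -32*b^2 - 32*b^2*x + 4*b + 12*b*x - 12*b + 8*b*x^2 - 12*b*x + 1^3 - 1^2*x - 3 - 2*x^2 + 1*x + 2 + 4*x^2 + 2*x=-32*b^2 - 8*b + x^2*(8*b + 2) + x*(2 - 32*b^2)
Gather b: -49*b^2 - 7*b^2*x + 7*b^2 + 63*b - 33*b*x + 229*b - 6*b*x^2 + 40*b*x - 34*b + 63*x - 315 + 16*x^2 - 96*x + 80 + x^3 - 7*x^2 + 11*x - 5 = b^2*(-7*x - 42) + b*(-6*x^2 + 7*x + 258) + x^3 + 9*x^2 - 22*x - 240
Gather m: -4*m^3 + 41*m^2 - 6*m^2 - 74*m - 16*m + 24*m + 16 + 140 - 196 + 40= -4*m^3 + 35*m^2 - 66*m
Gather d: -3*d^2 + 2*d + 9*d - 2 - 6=-3*d^2 + 11*d - 8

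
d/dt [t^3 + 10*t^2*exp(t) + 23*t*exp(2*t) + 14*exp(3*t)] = 10*t^2*exp(t) + 3*t^2 + 46*t*exp(2*t) + 20*t*exp(t) + 42*exp(3*t) + 23*exp(2*t)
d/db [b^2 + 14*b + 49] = 2*b + 14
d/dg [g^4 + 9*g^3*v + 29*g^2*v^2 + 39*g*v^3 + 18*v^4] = 4*g^3 + 27*g^2*v + 58*g*v^2 + 39*v^3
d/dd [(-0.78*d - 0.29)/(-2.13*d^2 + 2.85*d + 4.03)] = (1.6614*d^2 - 2.223*d - (0.78*d + 0.29)*(4.26*d - 2.85) - 3.1434)/(-2.13*d^2 + 2.85*d + 4.03)^2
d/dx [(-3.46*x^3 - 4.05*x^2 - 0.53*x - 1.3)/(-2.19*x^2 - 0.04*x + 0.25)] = (7.5774*x^4 + 0.276799999999998*x^3 - 3.5937*x^2 - 7.719*x - 0.1845)/(4.7961*x^4 + 0.1752*x^3 - 1.0934*x^2 - 0.02*x + 0.0625)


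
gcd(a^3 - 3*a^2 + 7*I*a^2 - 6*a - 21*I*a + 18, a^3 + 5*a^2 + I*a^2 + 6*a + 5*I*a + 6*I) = a + I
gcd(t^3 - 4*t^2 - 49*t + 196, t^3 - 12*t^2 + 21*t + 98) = t - 7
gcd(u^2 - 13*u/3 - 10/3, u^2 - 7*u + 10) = u - 5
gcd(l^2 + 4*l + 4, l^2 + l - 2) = l + 2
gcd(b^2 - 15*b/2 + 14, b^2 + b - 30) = 1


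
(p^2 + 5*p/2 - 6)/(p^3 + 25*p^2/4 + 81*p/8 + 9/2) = 4*(2*p - 3)/(8*p^2 + 18*p + 9)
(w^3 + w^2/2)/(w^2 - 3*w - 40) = w^2*(w + 1/2)/(w^2 - 3*w - 40)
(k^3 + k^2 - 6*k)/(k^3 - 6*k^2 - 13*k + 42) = k/(k - 7)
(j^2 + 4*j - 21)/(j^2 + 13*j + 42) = (j - 3)/(j + 6)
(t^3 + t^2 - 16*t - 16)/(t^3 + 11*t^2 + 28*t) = (t^2 - 3*t - 4)/(t*(t + 7))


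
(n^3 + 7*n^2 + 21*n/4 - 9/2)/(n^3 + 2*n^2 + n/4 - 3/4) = (n + 6)/(n + 1)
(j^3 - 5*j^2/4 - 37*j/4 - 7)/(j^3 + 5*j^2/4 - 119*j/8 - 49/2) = 2*(j + 1)/(2*j + 7)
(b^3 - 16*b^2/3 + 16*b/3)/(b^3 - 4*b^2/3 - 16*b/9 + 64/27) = 9*b*(b - 4)/(9*b^2 - 16)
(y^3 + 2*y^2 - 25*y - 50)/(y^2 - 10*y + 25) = (y^2 + 7*y + 10)/(y - 5)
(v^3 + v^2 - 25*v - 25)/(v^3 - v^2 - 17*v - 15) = (v + 5)/(v + 3)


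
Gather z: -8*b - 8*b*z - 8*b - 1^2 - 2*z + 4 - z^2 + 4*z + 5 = -16*b - z^2 + z*(2 - 8*b) + 8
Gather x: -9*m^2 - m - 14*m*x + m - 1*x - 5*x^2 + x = -9*m^2 - 14*m*x - 5*x^2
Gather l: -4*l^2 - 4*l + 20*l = -4*l^2 + 16*l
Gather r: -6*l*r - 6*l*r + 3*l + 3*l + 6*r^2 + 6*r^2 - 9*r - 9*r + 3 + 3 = 6*l + 12*r^2 + r*(-12*l - 18) + 6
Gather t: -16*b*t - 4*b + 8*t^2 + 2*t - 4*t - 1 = -4*b + 8*t^2 + t*(-16*b - 2) - 1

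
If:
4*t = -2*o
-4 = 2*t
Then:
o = 4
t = -2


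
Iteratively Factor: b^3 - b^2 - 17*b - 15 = (b - 5)*(b^2 + 4*b + 3) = (b - 5)*(b + 3)*(b + 1)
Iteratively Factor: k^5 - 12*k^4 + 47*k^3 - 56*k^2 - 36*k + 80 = (k - 5)*(k^4 - 7*k^3 + 12*k^2 + 4*k - 16) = (k - 5)*(k + 1)*(k^3 - 8*k^2 + 20*k - 16) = (k - 5)*(k - 4)*(k + 1)*(k^2 - 4*k + 4) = (k - 5)*(k - 4)*(k - 2)*(k + 1)*(k - 2)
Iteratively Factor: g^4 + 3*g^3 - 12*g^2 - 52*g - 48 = (g - 4)*(g^3 + 7*g^2 + 16*g + 12) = (g - 4)*(g + 2)*(g^2 + 5*g + 6) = (g - 4)*(g + 2)^2*(g + 3)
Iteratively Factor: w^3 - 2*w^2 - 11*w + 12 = (w - 1)*(w^2 - w - 12) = (w - 4)*(w - 1)*(w + 3)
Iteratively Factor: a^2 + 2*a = (a)*(a + 2)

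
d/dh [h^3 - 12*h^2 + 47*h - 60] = 3*h^2 - 24*h + 47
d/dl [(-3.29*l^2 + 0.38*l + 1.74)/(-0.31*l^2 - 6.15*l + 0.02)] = (20.3513*l^2 + 0.9472*l + 10.7086)/(0.0961*l^4 + 3.813*l^3 + 37.8101*l^2 - 0.246*l + 0.0004)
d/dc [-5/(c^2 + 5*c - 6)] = 5*(2*c + 5)/(c^2 + 5*c - 6)^2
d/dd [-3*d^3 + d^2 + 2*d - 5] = -9*d^2 + 2*d + 2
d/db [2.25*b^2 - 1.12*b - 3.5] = 4.5*b - 1.12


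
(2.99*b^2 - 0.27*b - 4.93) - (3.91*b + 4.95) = 2.99*b^2 - 4.18*b - 9.88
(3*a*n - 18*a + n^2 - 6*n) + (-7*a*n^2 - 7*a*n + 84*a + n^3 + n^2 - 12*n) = -7*a*n^2 - 4*a*n + 66*a + n^3 + 2*n^2 - 18*n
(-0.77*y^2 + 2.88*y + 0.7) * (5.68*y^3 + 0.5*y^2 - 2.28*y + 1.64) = -4.3736*y^5 + 15.9734*y^4 + 7.1716*y^3 - 7.4792*y^2 + 3.1272*y + 1.148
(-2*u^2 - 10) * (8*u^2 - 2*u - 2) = -16*u^4 + 4*u^3 - 76*u^2 + 20*u + 20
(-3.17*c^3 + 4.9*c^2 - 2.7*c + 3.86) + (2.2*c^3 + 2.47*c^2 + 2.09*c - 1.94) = -0.97*c^3 + 7.37*c^2 - 0.61*c + 1.92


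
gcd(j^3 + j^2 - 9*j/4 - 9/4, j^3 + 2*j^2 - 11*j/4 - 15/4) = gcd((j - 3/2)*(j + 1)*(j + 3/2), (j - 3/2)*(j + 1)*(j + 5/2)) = j^2 - j/2 - 3/2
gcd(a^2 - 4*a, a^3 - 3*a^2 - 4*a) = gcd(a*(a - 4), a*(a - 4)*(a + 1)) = a^2 - 4*a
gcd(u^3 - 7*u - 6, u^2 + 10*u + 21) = 1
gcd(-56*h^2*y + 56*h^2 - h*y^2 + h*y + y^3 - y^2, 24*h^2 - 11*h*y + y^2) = -8*h + y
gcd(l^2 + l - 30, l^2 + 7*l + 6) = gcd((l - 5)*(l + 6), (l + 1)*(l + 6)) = l + 6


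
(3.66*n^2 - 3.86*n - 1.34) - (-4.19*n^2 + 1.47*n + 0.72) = 7.85*n^2 - 5.33*n - 2.06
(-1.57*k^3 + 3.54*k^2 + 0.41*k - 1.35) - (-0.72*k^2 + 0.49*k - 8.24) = -1.57*k^3 + 4.26*k^2 - 0.08*k + 6.89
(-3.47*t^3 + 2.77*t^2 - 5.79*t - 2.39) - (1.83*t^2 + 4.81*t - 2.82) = -3.47*t^3 + 0.94*t^2 - 10.6*t + 0.43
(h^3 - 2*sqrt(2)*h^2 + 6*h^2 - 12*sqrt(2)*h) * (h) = h^4 - 2*sqrt(2)*h^3 + 6*h^3 - 12*sqrt(2)*h^2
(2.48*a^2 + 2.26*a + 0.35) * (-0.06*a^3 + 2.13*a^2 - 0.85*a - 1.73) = -0.1488*a^5 + 5.1468*a^4 + 2.6848*a^3 - 5.4659*a^2 - 4.2073*a - 0.6055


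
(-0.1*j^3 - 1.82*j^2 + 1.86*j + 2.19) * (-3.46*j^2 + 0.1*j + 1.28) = 0.346*j^5 + 6.2872*j^4 - 6.7456*j^3 - 9.721*j^2 + 2.5998*j + 2.8032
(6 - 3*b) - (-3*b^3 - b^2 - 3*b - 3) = 3*b^3 + b^2 + 9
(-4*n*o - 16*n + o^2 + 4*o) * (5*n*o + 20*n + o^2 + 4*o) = -20*n^2*o^2 - 160*n^2*o - 320*n^2 + n*o^3 + 8*n*o^2 + 16*n*o + o^4 + 8*o^3 + 16*o^2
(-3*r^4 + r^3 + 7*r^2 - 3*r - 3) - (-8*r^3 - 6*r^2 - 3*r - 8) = -3*r^4 + 9*r^3 + 13*r^2 + 5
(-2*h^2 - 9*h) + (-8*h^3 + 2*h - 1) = -8*h^3 - 2*h^2 - 7*h - 1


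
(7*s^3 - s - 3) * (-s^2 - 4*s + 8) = -7*s^5 - 28*s^4 + 57*s^3 + 7*s^2 + 4*s - 24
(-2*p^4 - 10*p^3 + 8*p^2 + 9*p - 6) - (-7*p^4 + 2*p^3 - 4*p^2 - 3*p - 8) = 5*p^4 - 12*p^3 + 12*p^2 + 12*p + 2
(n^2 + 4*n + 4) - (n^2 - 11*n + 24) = 15*n - 20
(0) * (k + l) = 0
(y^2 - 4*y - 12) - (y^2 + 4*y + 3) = -8*y - 15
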